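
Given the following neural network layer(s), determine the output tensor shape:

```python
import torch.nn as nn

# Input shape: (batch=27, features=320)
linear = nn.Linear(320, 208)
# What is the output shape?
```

Input: (27, 320) -> Output: (27, 208)

Answer: (27, 208)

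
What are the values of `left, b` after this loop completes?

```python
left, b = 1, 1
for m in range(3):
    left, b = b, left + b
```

Fibonacci: after 3 iterations
`left, b` takes the values: (1, 1) → (1, 2) → (2, 3) → (3, 5)

Answer: 3, 5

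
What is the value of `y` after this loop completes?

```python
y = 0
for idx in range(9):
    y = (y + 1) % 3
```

Increment mod 3, 9 times = 0
`y` takes the values: 0 → 1 → 2 → 0 → 1 → 2 → 0 → 1 → 2 → 0

Answer: 0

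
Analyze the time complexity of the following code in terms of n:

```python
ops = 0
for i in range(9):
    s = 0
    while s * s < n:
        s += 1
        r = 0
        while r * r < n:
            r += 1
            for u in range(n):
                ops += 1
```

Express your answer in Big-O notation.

Each loop level contributes: 1 × √n × √n × n. Multiplying the contributions gives O(n^2).

Answer: O(n^2)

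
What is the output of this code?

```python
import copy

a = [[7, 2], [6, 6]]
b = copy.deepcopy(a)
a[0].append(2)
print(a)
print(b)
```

Key concept: deep copy is fully independent.
Step by step:
`a = [[7, 2], [6, 6]]` → a = [[7, 2], [6, 6]]
`b = copy.deepcopy(a)` → b = [[7, 2], [6, 6]]
`a[0].append(2)` → a = [[7, 2, 2], [6, 6]]
`print(a)` → prints [[7, 2, 2], [6, 6]]
`print(b)` → prints [[7, 2], [6, 6]]

Answer:
[[7, 2, 2], [6, 6]]
[[7, 2], [6, 6]]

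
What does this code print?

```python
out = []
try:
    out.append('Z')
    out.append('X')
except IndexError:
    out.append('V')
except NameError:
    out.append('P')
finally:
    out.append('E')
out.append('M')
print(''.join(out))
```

Execution trace: 'Z' (try body) → 'X' (try body, no exception) → 'E' (finally) → 'M' (after the try/except). Output: ZXEM

Answer: ZXEM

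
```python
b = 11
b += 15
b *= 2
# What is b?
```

Trace:
`b = 11` → b = 11
`b += 15` → b = 26
`b *= 2` → b = 52
So b = 52

Answer: 52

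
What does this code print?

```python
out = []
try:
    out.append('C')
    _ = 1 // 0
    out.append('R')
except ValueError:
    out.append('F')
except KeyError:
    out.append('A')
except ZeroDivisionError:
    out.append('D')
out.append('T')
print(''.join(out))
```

Execution trace: 'C' (try body) → 'D' (except ZeroDivisionError) → 'T' (after the try/except). Output: CDT

Answer: CDT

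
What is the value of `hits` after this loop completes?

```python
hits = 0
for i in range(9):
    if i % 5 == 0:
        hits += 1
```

Count numbers divisible by 5 in range(9)
`hits` takes the values: 0 → 1 → 2

Answer: 2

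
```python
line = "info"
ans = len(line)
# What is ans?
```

Trace:
`line = "info"` → line = 'info'
`ans = len(line)` → ans = 4
So ans = 4

Answer: 4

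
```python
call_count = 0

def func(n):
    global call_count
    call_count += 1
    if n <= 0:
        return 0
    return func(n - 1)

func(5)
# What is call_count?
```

Linear recursion stepping by 1: 6 calls from n=5 down to ≤0.

Answer: 6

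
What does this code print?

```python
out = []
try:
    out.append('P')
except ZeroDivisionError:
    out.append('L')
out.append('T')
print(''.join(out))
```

Execution trace: 'P' (try body, no exception) → 'T' (after the try/except). Output: PT

Answer: PT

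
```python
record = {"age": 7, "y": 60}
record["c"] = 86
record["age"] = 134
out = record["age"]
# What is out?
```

Trace:
`record = {"age": 7, "y": 60}` → record = {'age': 7, 'y': 60}
`record["c"] = 86` → record = {'age': 7, 'y': 60, 'c': 86}
`record["age"] = 134` → record = {'age': 134, 'y': 60, 'c': 86}
`out = record["age"]` → out = 134
So out = 134

Answer: 134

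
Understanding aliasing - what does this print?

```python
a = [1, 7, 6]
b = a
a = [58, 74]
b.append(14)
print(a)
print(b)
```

Key concept: rebinding vs mutation: a is rebound to a new list, b still points at the original.
Step by step:
`a = [1, 7, 6]` → a = [1, 7, 6]
`b = a` → b = [1, 7, 6] (same object as a)
`a = [58, 74]` → a = [58, 74]
`b.append(14)` → b = [1, 7, 6, 14]
`print(a)` → prints [58, 74]
`print(b)` → prints [1, 7, 6, 14]

Answer:
[58, 74]
[1, 7, 6, 14]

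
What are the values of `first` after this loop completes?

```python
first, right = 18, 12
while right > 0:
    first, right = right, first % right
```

GCD of 18 and 12
`first` takes the values: 18 → 12 → 6

Answer: 6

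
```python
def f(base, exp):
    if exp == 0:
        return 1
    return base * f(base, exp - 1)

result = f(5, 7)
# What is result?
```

f(5, 7) = 5 * 5 * 5 * 5 * 5 * 5 * 5 = 78125

Answer: 78125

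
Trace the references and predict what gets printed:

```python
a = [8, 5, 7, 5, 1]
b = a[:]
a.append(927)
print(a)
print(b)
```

Key concept: slice [:] creates copy.
Step by step:
`a = [8, 5, 7, 5, 1]` → a = [8, 5, 7, 5, 1]
`b = a[:]` → b = [8, 5, 7, 5, 1]
`a.append(927)` → a = [8, 5, 7, 5, 1, 927]
`print(a)` → prints [8, 5, 7, 5, 1, 927]
`print(b)` → prints [8, 5, 7, 5, 1]

Answer:
[8, 5, 7, 5, 1, 927]
[8, 5, 7, 5, 1]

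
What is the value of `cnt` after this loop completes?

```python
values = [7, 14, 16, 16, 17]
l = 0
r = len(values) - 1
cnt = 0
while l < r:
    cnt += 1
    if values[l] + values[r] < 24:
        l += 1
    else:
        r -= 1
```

Steps to find pair summing to 24
`cnt` takes the values: 0 → 1 → 2 → 3 → 4

Answer: 4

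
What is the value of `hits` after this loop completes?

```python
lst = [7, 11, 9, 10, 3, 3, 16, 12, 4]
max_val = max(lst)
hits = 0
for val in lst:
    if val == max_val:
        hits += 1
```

Count of max value 16 in [7, 11, 9, 10, 3, 3, 16, 12, 4]
`hits` takes the values: 0 → 1

Answer: 1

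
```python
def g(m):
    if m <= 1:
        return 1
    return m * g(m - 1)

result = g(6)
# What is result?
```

g(6) = 6 * 5 * 4 * 3 * 2 * 1 = 720

Answer: 720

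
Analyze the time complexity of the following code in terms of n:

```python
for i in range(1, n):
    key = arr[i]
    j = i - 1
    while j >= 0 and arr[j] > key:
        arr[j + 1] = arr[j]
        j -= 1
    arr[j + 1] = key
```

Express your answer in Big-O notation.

This is Insertion sort. Time complexity: O(n²).

Answer: O(n²)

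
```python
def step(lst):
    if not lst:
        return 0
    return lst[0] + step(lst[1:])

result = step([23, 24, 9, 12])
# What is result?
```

23 + 24 + 9 + 12 + 0 = 68

Answer: 68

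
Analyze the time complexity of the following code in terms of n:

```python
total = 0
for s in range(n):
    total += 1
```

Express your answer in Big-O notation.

Each loop level contributes: n. Multiplying the contributions gives O(n).

Answer: O(n)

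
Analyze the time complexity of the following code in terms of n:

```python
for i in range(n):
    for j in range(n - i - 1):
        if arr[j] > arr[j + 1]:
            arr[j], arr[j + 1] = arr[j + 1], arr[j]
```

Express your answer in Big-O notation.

This is Bubble sort. Time complexity: O(n²).

Answer: O(n²)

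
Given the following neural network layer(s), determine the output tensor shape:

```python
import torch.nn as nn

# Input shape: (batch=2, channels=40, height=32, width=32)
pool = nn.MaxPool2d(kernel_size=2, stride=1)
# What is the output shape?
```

Input: (2, 40, 32, 32) -> Output: (2, 40, 31, 31)

Answer: (2, 40, 31, 31)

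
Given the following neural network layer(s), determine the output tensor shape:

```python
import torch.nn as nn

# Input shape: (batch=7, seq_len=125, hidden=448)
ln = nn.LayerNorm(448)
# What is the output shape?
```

Input: (7, 125, 448) -> Output: (7, 125, 448)

Answer: (7, 125, 448)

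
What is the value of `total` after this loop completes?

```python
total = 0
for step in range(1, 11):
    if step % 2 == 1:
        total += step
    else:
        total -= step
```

Add odd, subtract even
`total` takes the values: 0 → 1 → -1 → 2 → -2 → 3 → -3 → 4 → -4 → 5 → -5

Answer: -5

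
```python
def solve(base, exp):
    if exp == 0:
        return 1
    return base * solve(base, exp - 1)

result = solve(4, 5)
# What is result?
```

solve(4, 5) = 4 * 4 * 4 * 4 * 4 = 1024

Answer: 1024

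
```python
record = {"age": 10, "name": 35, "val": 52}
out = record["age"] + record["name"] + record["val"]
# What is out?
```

Trace:
`record = {"age": 10, "name": 35, "val": 52}` → record = {'age': 10, 'name': 35, 'val': 52}
`out = record["age"] + record["name"] + record["val"]` → out = 97
So out = 97

Answer: 97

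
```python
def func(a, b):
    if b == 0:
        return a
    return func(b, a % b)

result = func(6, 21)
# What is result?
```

func(6, 21) -> func(21, 6) -> func(6, 3) -> func(3, 0) -> 3

Answer: 3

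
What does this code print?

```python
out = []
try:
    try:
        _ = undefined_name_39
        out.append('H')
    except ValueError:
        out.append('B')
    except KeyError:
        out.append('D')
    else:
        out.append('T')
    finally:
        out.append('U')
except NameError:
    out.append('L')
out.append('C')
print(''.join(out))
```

Execution trace: 'U' (finally) → 'L' (outer except NameError) → 'C' (after the try/except). Output: ULC

Answer: ULC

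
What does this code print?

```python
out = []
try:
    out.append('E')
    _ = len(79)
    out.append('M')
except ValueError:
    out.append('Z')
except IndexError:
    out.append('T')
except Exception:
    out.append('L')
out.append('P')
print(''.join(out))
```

Execution trace: 'E' (try body) → 'L' (except Exception) → 'P' (after the try/except). Output: ELP

Answer: ELP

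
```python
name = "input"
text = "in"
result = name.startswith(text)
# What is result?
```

Trace:
`name = "input"` → name = 'input'
`text = "in"` → text = 'in'
`result = name.startswith(text)` → result = True
So result = True

Answer: True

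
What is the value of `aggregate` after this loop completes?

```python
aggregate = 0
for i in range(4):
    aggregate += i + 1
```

Start at 0, add 1 to 4 = 10
`aggregate` takes the values: 0 → 1 → 3 → 6 → 10

Answer: 10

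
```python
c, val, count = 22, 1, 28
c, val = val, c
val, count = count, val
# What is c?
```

Trace:
`c, val, count = 22, 1, 28` → c = 22; val = 1; count = 28
`c, val = val, c` → c = 1; val = 22
`val, count = count, val` → val = 28; count = 22
So c = 1

Answer: 1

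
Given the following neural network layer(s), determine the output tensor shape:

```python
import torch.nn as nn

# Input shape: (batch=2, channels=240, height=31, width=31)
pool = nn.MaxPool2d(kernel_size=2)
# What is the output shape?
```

Input: (2, 240, 31, 31) -> Output: (2, 240, 15, 15)

Answer: (2, 240, 15, 15)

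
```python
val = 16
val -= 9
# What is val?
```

Trace:
`val = 16` → val = 16
`val -= 9` → val = 7
So val = 7

Answer: 7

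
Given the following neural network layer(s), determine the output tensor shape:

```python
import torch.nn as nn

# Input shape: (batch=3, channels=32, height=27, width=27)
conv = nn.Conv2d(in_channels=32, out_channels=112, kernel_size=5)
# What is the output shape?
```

Input: (3, 32, 27, 27) -> Output: (3, 112, 23, 23)

Answer: (3, 112, 23, 23)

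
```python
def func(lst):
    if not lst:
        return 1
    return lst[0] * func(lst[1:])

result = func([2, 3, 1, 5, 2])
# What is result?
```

Product over [2, 3, 1, 5, 2] = 2 * 3 * 1 * 5 * 2 = 60

Answer: 60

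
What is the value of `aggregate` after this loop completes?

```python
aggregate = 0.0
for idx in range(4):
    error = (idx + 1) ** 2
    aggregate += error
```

Sum of squared losses 1² + 2² + ... + 4²
`aggregate` takes the values: 0.0 → 1.0 → 5.0 → 14.0 → 30.0

Answer: 30.0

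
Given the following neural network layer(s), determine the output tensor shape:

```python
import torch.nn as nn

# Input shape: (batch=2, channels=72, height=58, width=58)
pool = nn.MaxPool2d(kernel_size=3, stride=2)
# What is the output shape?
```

Input: (2, 72, 58, 58) -> Output: (2, 72, 28, 28)

Answer: (2, 72, 28, 28)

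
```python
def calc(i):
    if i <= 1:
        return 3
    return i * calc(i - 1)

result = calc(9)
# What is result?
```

calc(9) = 9 * 8 * 7 * 6 * 5 * 4 * 3 * 2 * 3 = 1088640

Answer: 1088640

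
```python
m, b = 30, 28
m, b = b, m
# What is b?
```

Trace:
`m, b = 30, 28` → m = 30; b = 28
`m, b = b, m` → m = 28; b = 30
So b = 30

Answer: 30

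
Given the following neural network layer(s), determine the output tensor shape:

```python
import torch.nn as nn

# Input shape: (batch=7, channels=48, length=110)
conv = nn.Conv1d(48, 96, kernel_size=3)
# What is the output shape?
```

Input: (7, 48, 110) -> Output: (7, 96, 108)

Answer: (7, 96, 108)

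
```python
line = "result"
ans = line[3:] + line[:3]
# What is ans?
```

Trace:
`line = "result"` → line = 'result'
`ans = line[3:] + line[:3]` → ans = 'ultres'
So ans = 'ultres'

Answer: 'ultres'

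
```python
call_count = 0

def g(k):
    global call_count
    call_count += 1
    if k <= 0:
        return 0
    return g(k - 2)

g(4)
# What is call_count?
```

Linear recursion stepping by 2: 3 calls from k=4 down to ≤0.

Answer: 3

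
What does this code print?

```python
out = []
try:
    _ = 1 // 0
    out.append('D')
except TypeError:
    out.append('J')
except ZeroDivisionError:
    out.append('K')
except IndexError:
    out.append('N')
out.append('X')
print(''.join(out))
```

Execution trace: 'K' (except ZeroDivisionError) → 'X' (after the try/except). Output: KX

Answer: KX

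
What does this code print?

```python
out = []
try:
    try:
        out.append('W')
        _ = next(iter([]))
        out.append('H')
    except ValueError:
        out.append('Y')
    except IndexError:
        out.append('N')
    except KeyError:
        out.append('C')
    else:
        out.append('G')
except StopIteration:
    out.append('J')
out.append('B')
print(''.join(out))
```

Execution trace: 'W' (try body) → 'J' (outer except StopIteration) → 'B' (after the try/except). Output: WJB

Answer: WJB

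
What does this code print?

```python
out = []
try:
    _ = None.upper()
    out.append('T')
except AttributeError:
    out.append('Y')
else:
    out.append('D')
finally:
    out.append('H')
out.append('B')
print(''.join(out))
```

Execution trace: 'Y' (except AttributeError) → 'H' (finally) → 'B' (after the try/except). Output: YHB

Answer: YHB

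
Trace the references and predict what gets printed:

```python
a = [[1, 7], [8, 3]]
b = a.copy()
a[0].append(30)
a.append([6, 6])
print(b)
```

Key concept: shallow copy with nested lists.
Step by step:
`a = [[1, 7], [8, 3]]` → a = [[1, 7], [8, 3]]
`b = a.copy()` → b = [[1, 7], [8, 3]]
`a[0].append(30)` → a = [[1, 7, 30], [8, 3]]; b = [[1, 7, 30], [8, 3]]
`a.append([6, 6])` → a = [[1, 7, 30], [8, 3], [6, 6]]
`print(b)` → prints [[1, 7, 30], [8, 3]]

Answer: [[1, 7, 30], [8, 3]]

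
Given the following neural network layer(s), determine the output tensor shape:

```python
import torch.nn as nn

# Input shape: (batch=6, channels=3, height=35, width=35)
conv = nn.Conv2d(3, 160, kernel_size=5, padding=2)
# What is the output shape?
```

Input: (6, 3, 35, 35) -> Output: (6, 160, 35, 35)

Answer: (6, 160, 35, 35)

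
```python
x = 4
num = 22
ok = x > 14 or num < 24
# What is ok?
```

Trace:
`x = 4` → x = 4
`num = 22` → num = 22
`ok = x > 14 or num < 24` → ok = True
So ok = True

Answer: True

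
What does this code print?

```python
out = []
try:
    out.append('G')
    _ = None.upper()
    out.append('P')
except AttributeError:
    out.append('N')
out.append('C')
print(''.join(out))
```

Execution trace: 'G' (try body) → 'N' (except AttributeError) → 'C' (after the try/except). Output: GNC

Answer: GNC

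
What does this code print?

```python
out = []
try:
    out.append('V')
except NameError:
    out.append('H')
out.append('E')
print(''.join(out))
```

Execution trace: 'V' (try body, no exception) → 'E' (after the try/except). Output: VE

Answer: VE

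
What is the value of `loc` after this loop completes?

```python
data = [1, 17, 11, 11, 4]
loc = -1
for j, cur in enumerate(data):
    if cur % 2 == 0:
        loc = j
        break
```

First even number index in [1, 17, 11, 11, 4]
`loc` takes the values: -1 → 4

Answer: 4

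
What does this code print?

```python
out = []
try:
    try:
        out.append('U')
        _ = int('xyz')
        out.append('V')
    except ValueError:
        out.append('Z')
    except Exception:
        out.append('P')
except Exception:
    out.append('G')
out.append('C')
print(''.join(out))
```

Execution trace: 'U' (inner try body) → 'Z' (inner except ValueError) → 'C' (after the try/except). Output: UZC

Answer: UZC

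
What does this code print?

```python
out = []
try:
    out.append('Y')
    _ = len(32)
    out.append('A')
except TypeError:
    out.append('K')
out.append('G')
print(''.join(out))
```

Execution trace: 'Y' (try body) → 'K' (except TypeError) → 'G' (after the try/except). Output: YKG

Answer: YKG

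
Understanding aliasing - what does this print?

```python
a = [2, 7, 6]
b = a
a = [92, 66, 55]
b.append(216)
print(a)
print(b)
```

Key concept: rebinding vs mutation: a is rebound to a new list, b still points at the original.
Step by step:
`a = [2, 7, 6]` → a = [2, 7, 6]
`b = a` → b = [2, 7, 6] (same object as a)
`a = [92, 66, 55]` → a = [92, 66, 55]
`b.append(216)` → b = [2, 7, 6, 216]
`print(a)` → prints [92, 66, 55]
`print(b)` → prints [2, 7, 6, 216]

Answer:
[92, 66, 55]
[2, 7, 6, 216]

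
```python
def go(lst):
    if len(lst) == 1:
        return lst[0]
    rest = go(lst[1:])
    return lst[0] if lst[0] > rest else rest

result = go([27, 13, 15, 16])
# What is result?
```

Recursive max over [27, 13, 15, 16] = 27

Answer: 27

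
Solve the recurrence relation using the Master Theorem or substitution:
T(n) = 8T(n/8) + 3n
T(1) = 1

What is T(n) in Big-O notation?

By Master Theorem: a=8, b=8, f(n)=3n. Since log_8(8) = 1 and f(n) = Θ(n^1), Case 2 applies. T(n) = O(n log n).

Answer: O(n log n)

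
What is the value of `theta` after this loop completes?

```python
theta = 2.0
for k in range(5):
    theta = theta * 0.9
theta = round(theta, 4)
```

Exponential decay: 2.0 * 0.9^5
`theta` takes the values: 2.0 → 1.8 → 1.62 → 1.458 → 1.3122 → 1.18098 → 1.181

Answer: 1.181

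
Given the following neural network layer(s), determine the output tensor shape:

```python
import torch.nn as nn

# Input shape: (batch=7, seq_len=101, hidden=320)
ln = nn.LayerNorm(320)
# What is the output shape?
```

Input: (7, 101, 320) -> Output: (7, 101, 320)

Answer: (7, 101, 320)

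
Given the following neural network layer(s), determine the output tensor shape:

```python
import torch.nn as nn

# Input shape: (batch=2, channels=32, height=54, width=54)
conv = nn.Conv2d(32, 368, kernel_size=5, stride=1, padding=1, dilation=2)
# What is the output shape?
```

Input: (2, 32, 54, 54) -> Output: (2, 368, 48, 48)

Answer: (2, 368, 48, 48)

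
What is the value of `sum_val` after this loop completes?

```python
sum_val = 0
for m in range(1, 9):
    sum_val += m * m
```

Sum of squares 1² to 8² = 204
`sum_val` takes the values: 0 → 1 → 5 → 14 → 30 → 55 → 91 → 140 → 204

Answer: 204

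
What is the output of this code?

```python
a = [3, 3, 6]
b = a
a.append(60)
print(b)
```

Key concept: basic list aliasing.
Step by step:
`a = [3, 3, 6]` → a = [3, 3, 6]
`b = a` → b = [3, 3, 6] (same object as a)
`a.append(60)` → a = [3, 3, 6, 60] (same object as b); b = [3, 3, 6, 60] (same object as a)
`print(b)` → prints [3, 3, 6, 60]

Answer: [3, 3, 6, 60]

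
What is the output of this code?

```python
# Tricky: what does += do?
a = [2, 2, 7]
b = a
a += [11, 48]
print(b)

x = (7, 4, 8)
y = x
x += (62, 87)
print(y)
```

Key concept: += behavior differs for mutable vs immutable.
Step by step:
`a = [2, 2, 7]` → a = [2, 2, 7]
`b = a` → b = [2, 2, 7] (same object as a)
`a += [11, 48]` → a = [2, 2, 7, 11, 48] (same object as b); b = [2, 2, 7, 11, 48] (same object as a)
`print(b)` → prints [2, 2, 7, 11, 48]
`x = (7, 4, 8)` → x = (7, 4, 8)
`y = x` → y = (7, 4, 8)
`x += (62, 87)` → x = (7, 4, 8, 62, 87)
`print(y)` → prints (7, 4, 8)

Answer:
[2, 2, 7, 11, 48]
(7, 4, 8)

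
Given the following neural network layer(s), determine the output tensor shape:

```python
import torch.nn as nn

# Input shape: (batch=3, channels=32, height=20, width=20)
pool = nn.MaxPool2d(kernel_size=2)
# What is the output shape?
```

Input: (3, 32, 20, 20) -> Output: (3, 32, 10, 10)

Answer: (3, 32, 10, 10)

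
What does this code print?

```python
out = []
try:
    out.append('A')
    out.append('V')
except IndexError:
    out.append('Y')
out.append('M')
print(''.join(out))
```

Execution trace: 'A' (try body) → 'V' (try body, no exception) → 'M' (after the try/except). Output: AVM

Answer: AVM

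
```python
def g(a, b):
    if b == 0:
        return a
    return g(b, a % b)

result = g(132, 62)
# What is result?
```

g(132, 62) -> g(62, 8) -> g(8, 6) -> g(6, 2) -> g(2, 0) -> 2

Answer: 2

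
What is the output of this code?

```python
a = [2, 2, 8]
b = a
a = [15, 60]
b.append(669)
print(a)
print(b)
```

Key concept: rebinding vs mutation: a is rebound to a new list, b still points at the original.
Step by step:
`a = [2, 2, 8]` → a = [2, 2, 8]
`b = a` → b = [2, 2, 8] (same object as a)
`a = [15, 60]` → a = [15, 60]
`b.append(669)` → b = [2, 2, 8, 669]
`print(a)` → prints [15, 60]
`print(b)` → prints [2, 2, 8, 669]

Answer:
[15, 60]
[2, 2, 8, 669]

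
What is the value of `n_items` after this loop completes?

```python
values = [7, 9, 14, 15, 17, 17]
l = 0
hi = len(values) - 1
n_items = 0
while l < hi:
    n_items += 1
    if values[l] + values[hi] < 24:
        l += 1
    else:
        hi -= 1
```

Steps to find pair summing to 24
`n_items` takes the values: 0 → 1 → 2 → 3 → 4 → 5

Answer: 5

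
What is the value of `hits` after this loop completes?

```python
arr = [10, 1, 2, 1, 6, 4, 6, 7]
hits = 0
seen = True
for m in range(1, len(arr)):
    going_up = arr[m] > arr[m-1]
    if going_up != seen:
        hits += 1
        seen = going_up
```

Count direction changes in [10, 1, 2, 1, 6, 4, 6, 7]
`hits` takes the values: 0 → 1 → 2 → 3 → 4 → 5 → 6

Answer: 6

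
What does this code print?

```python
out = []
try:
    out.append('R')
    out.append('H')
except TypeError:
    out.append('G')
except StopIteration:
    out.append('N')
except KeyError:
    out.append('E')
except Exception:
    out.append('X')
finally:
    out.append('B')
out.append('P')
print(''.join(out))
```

Execution trace: 'R' (try body) → 'H' (try body, no exception) → 'B' (finally) → 'P' (after the try/except). Output: RHBP

Answer: RHBP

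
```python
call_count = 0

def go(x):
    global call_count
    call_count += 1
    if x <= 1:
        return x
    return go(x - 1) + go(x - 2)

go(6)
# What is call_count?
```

Calls(x) = 1 + Calls(x-1) + Calls(x-2); Calls(0)=Calls(1)=1. For x=6 this gives 25.

Answer: 25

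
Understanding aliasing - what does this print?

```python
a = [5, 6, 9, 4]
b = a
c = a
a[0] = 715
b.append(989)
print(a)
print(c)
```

Key concept: multiple aliases.
Step by step:
`a = [5, 6, 9, 4]` → a = [5, 6, 9, 4]
`b = a` → b = [5, 6, 9, 4] (same object as a)
`c = a` → c = [5, 6, 9, 4] (same object as a, b)
`a[0] = 715` → a = [715, 6, 9, 4] (same object as b, c); b = [715, 6, 9, 4] (same object as a, c); c = [715, 6, 9, 4] (same object as a, b)
`b.append(989)` → a = [715, 6, 9, 4, 989] (same object as b, c); b = [715, 6, 9, 4, 989] (same object as a, c); c = [715, 6, 9, 4, 989] (same object as a, b)
`print(a)` → prints [715, 6, 9, 4, 989]
`print(c)` → prints [715, 6, 9, 4, 989]

Answer:
[715, 6, 9, 4, 989]
[715, 6, 9, 4, 989]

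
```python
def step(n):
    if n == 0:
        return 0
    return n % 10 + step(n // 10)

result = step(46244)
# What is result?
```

Sum of digits of 46244: 4 + 4 + 2 + 6 + 4 = 20

Answer: 20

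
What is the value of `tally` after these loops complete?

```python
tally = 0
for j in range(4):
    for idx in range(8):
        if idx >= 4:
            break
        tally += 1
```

Inner breaks at 4, outer runs 4 times
`tally` takes the values: 0 → 1 → 2 → 3 → 4 → 5 → 6 → 7 → 8 → 9 → 10 → 11 → 12 → 13 → 14 → 15 → 16

Answer: 16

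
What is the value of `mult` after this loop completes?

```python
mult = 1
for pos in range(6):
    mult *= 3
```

3^6 = 729
`mult` takes the values: 1 → 3 → 9 → 27 → 81 → 243 → 729

Answer: 729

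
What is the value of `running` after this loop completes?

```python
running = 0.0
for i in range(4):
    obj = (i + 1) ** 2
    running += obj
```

Sum of squared losses 1² + 2² + ... + 4²
`running` takes the values: 0.0 → 1.0 → 5.0 → 14.0 → 30.0

Answer: 30.0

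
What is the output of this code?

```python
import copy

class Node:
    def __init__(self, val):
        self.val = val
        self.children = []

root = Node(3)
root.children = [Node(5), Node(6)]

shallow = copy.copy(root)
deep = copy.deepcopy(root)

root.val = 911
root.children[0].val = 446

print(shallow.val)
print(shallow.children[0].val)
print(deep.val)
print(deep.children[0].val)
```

Key concept: deep copy with custom objects.
Step by step:
`root = Node(3)` → root = Node(val=3, children=[])
`root.children = [Node(5), Node(6)]` → root = Node(val=3, children=[Node(val=5, children=[]), Node(val=6, children=[])])
`shallow = copy.copy(root)` → shallow = Node(val=3, children=[Node(val=5, children=[]), Node(val=6, children=[])])
`deep = copy.deepcopy(root)` → deep = Node(val=3, children=[Node(val=5, children=[]), Node(val=6, children=[])])
`root.val = 911` → root = Node(val=911, children=[Node(val=5, children=[]), Node(val=6, children=[])])
`root.children[0].val = 446` → root = Node(val=911, children=[Node(val=446, children=[]), Node(val=6, children=[])]); shallow = Node(val=3, children=[Node(val=446, children=[]), Node(val=6, children=[])])
`print(shallow.val)` → prints 3
`print(shallow.children[0].val)` → prints 446
`print(deep.val)` → prints 3
`print(deep.children[0].val)` → prints 5

Answer:
3
446
3
5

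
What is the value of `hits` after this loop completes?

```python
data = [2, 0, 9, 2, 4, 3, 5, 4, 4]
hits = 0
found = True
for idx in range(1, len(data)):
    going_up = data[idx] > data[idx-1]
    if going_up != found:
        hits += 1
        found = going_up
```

Count direction changes in [2, 0, 9, 2, 4, 3, 5, 4, 4]
`hits` takes the values: 0 → 1 → 2 → 3 → 4 → 5 → 6 → 7

Answer: 7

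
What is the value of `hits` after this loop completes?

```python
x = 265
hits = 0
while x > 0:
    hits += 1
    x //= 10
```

Count digits by repeated division by 10
`hits` takes the values: 0 → 1 → 2 → 3

Answer: 3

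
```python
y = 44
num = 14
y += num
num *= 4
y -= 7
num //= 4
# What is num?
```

Trace:
`y = 44` → y = 44
`num = 14` → num = 14
`y += num` → y = 58
`num *= 4` → num = 56
`y -= 7` → y = 51
`num //= 4` → num = 14
So num = 14

Answer: 14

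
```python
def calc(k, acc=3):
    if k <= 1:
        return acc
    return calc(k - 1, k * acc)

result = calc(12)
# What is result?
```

Accumulator trace (n, acc): (12, 3) -> (11, 36) -> (10, 396) -> (9, 3960) -> (8, 35640) -> (7, 285120) -> (6, 1995840) -> (5, 11975040) -> (4, 59875200) -> (3, 239500800) -> (2, 718502400) -> (1, 1437004800) -> return 1437004800

Answer: 1437004800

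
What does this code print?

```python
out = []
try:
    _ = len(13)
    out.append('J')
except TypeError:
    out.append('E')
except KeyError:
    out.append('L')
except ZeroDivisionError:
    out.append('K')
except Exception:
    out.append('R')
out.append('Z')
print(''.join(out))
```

Execution trace: 'E' (except TypeError) → 'Z' (after the try/except). Output: EZ

Answer: EZ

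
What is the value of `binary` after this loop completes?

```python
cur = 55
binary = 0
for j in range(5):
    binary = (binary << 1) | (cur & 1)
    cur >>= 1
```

Reverse lowest 5 bits of 55
`binary` takes the values: 0 → 1 → 3 → 7 → 14 → 29

Answer: 29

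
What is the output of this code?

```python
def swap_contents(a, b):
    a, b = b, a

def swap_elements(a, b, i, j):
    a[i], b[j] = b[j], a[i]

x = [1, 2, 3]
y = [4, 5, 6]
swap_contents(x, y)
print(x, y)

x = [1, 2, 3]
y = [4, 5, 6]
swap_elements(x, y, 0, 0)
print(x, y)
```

Key concept: parameter rebinding vs mutation.
Step by step:
`x = [1, 2, 3]` → x = [1, 2, 3]
`y = [4, 5, 6]` → y = [4, 5, 6]
`swap_contents(x, y)` → no visible change to tracked variables
`print(x, y)` → prints [1, 2, 3] [4, 5, 6]
`x = [1, 2, 3]` → x = [1, 2, 3]
`y = [4, 5, 6]` → y = [4, 5, 6]
`swap_elements(x, y, 0, 0)` → x = [4, 2, 3]; y = [1, 5, 6]
`print(x, y)` → prints [4, 2, 3] [1, 5, 6]

Answer:
[1, 2, 3] [4, 5, 6]
[4, 2, 3] [1, 5, 6]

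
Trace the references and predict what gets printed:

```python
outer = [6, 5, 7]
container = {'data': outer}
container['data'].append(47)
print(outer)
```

Key concept: dict holds reference to list.
Step by step:
`outer = [6, 5, 7]` → outer = [6, 5, 7]
`container = {'data': outer}` → container = {'data': [6, 5, 7]}
`container['data'].append(47)` → outer = [6, 5, 7, 47]; container = {'data': [6, 5, 7, 47]}
`print(outer)` → prints [6, 5, 7, 47]

Answer: [6, 5, 7, 47]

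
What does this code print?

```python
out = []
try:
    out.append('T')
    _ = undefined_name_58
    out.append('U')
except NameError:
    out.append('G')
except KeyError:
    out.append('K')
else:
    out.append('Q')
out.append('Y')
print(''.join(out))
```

Execution trace: 'T' (try body) → 'G' (except NameError) → 'Y' (after the try/except). Output: TGY

Answer: TGY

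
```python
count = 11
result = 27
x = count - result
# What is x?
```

Trace:
`count = 11` → count = 11
`result = 27` → result = 27
`x = count - result` → x = -16
So x = -16

Answer: -16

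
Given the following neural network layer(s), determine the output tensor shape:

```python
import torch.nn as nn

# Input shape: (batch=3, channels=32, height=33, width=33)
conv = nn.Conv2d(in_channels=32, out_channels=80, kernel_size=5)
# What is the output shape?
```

Input: (3, 32, 33, 33) -> Output: (3, 80, 29, 29)

Answer: (3, 80, 29, 29)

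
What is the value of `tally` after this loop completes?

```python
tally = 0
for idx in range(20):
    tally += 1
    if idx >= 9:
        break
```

Loop breaks when idx reaches 9, tally is 10
`tally` takes the values: 0 → 1 → 2 → 3 → 4 → 5 → 6 → 7 → 8 → 9 → 10

Answer: 10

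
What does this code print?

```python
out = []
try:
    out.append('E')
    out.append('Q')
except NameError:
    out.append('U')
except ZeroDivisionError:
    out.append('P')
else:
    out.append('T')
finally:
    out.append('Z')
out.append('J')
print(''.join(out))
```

Execution trace: 'E' (try body) → 'Q' (try body, no exception) → 'T' (else) → 'Z' (finally) → 'J' (after the try/except). Output: EQTZJ

Answer: EQTZJ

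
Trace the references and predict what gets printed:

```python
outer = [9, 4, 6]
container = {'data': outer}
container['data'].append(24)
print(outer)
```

Key concept: dict holds reference to list.
Step by step:
`outer = [9, 4, 6]` → outer = [9, 4, 6]
`container = {'data': outer}` → container = {'data': [9, 4, 6]}
`container['data'].append(24)` → outer = [9, 4, 6, 24]; container = {'data': [9, 4, 6, 24]}
`print(outer)` → prints [9, 4, 6, 24]

Answer: [9, 4, 6, 24]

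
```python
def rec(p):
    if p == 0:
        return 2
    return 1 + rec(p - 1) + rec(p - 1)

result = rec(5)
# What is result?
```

rec(p) = 1 + 2·rec(p-1), rec(0)=2. Closed form: (2+1)·2^5 - 1 = 95.

Answer: 95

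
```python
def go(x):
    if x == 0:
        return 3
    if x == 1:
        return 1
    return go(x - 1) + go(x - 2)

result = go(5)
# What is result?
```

Build up from base cases: go(0)=3, go(1)=1, go(2)=4, go(3)=5, go(4)=9, go(5)=14

Answer: 14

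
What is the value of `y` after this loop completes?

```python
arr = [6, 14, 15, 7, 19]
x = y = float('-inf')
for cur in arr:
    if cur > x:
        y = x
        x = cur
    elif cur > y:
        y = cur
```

Second largest (with repeats) in [6, 14, 15, 7, 19]
`y` takes the values: -inf → 6 → 14 → 15

Answer: 15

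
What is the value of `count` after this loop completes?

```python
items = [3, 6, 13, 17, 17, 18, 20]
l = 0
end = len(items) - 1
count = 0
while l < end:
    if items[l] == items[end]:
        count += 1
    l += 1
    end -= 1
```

Count matching pairs from ends
`count` takes the values: 0

Answer: 0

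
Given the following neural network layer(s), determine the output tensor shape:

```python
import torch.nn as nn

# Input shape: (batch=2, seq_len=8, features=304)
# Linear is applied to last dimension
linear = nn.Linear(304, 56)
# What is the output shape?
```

Input: (2, 8, 304) -> Output: (2, 8, 56)

Answer: (2, 8, 56)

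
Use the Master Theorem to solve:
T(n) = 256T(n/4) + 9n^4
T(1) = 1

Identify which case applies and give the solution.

a=256, b=4, f(n)=9n^4. log_4(256) = 4. Since c=4 = 4, Case 2 applies: T(n) = Θ(n^log_b(a) · log n) = O(n^4 log n).

Answer: O(n^4 log n) - Case 2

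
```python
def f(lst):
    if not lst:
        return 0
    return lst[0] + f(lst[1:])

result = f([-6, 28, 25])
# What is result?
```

(-6) + 28 + 25 + 0 = 47

Answer: 47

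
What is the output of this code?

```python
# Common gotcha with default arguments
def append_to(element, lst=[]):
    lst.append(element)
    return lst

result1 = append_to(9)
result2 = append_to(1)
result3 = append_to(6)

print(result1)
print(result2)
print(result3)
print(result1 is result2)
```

Key concept: mutable default argument gotcha.
Step by step:
`result1 = append_to(9)` → result1 = [9]
`result2 = append_to(1)` → result1 = [9, 1] (same object as result2); result2 = [9, 1] (same object as result1)
`result3 = append_to(6)` → result1 = [9, 1, 6] (same object as result2, result3); result2 = [9, 1, 6] (same object as result1, result3); result3 = [9, 1, 6] (same object as result1, result2)
`print(result1)` → prints [9, 1, 6]
`print(result2)` → prints [9, 1, 6]
`print(result3)` → prints [9, 1, 6]
`print(result1 is result2)` → prints True

Answer:
[9, 1, 6]
[9, 1, 6]
[9, 1, 6]
True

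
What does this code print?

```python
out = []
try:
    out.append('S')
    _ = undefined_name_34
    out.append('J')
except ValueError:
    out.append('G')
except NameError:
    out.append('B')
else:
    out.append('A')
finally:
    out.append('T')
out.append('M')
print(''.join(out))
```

Execution trace: 'S' (try body) → 'B' (except NameError) → 'T' (finally) → 'M' (after the try/except). Output: SBTM

Answer: SBTM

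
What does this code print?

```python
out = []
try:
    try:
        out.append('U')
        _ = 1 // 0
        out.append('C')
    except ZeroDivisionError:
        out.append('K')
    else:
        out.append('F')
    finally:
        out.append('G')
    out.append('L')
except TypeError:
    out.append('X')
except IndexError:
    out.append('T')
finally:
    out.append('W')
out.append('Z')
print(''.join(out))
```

Execution trace: 'U' (inner try body) → 'K' (inner except ZeroDivisionError) → 'G' (inner finally) → 'L' (try body, no exception) → 'W' (finally) → 'Z' (after the try/except). Output: UKGLWZ

Answer: UKGLWZ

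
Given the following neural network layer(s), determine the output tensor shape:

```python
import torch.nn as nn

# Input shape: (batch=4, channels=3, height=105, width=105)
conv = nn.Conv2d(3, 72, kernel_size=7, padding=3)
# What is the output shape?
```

Input: (4, 3, 105, 105) -> Output: (4, 72, 105, 105)

Answer: (4, 72, 105, 105)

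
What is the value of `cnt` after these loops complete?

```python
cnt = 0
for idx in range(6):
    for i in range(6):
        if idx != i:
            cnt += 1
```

6² - 6 (exclude diagonal)
`cnt` takes the values: 0 → 1 → 2 → 3 → 4 → 5 → 6 → 7 → 8 → 9 → 10 → 11 → 12 → 13 → 14 → 15 → 16 → 17 → 18 → 19 → 20 → 21 → 22 → 23 → 24 → 25 → 26 → 27 → 28 → 29 → 30

Answer: 30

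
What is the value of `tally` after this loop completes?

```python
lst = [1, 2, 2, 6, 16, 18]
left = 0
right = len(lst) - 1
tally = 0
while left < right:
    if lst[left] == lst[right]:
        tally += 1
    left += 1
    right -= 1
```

Count matching pairs from ends
`tally` takes the values: 0

Answer: 0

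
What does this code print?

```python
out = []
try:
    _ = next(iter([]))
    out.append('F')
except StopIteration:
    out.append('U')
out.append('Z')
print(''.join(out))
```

Execution trace: 'U' (except StopIteration) → 'Z' (after the try/except). Output: UZ

Answer: UZ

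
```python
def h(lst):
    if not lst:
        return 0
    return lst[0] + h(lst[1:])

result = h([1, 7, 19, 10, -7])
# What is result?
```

1 + 7 + 19 + 10 + (-7) + 0 = 30

Answer: 30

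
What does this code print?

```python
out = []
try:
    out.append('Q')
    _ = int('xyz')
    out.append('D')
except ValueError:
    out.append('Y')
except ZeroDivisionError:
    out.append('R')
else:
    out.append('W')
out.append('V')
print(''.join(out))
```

Execution trace: 'Q' (try body) → 'Y' (except ValueError) → 'V' (after the try/except). Output: QYV

Answer: QYV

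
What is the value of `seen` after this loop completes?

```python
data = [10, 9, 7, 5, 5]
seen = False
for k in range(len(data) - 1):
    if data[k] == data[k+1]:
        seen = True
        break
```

Check consecutive duplicates in [10, 9, 7, 5, 5]
`seen` takes the values: False → True

Answer: True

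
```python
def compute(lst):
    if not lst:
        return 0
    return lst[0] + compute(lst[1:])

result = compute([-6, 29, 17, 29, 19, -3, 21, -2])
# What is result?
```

(-6) + 29 + 17 + 29 + 19 + (-3) + 21 + (-2) + 0 = 104

Answer: 104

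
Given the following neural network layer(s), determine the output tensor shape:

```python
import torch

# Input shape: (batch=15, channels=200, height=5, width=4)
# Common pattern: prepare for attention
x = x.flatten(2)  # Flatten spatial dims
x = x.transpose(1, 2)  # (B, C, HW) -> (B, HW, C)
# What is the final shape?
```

Input: (15, 200, 5, 4) -> after flatten(2): (15, 200, 20) -> Output: (15, 20, 200)

Answer: (15, 20, 200)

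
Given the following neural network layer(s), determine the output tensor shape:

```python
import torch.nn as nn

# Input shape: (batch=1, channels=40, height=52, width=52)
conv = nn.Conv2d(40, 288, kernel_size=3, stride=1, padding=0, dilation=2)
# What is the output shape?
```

Input: (1, 40, 52, 52) -> Output: (1, 288, 48, 48)

Answer: (1, 288, 48, 48)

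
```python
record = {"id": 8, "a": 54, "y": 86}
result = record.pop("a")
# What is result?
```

Trace:
`record = {"id": 8, "a": 54, "y": 86}` → record = {'id': 8, 'a': 54, 'y': 86}
`result = record.pop("a")` → record = {'id': 8, 'y': 86}; result = 54
So result = 54

Answer: 54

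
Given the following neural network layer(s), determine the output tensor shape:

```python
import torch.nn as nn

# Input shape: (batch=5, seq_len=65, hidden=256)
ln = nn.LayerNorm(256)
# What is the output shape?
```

Input: (5, 65, 256) -> Output: (5, 65, 256)

Answer: (5, 65, 256)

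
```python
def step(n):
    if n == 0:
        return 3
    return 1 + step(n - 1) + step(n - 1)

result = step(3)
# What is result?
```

step(n) = 1 + 2·step(n-1), step(0)=3. Closed form: (3+1)·2^3 - 1 = 31.

Answer: 31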